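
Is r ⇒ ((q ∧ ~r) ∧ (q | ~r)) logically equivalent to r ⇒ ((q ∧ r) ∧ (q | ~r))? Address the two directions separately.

(⟸) This fails. Under q = T, r = T, the left side is false but the right side is true.

(⟹) Assume the antecedent. If q is true, r ⇒ ((q ∧ r) ∧ (q | ~r)) reduces to true regardless of the other variables. If q is false, the antecedent forces (q = F, r = F), and r ⇒ ((q ∧ r) ∧ (q | ~r)) holds there. Either way r ⇒ ((q ∧ r) ∧ (q | ~r)) holds.

(⇒) holds; (⇐) fails.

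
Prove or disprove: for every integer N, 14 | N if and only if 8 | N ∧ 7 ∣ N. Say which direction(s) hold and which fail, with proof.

(←) Suppose 8 ∣ N and 7 ∣ N. Any common multiple of 8 and 7 is a multiple of their lcm; here gcd(8, 7) = 1, so lcm(8, 7) = 8·7 = 56, so 56 ∣ N. Since 14 ∣ 56, it follows that 14 ∣ N.

(→) This fails: take N = 14. Certainly 14 ∣ 14, but 8 ∤ 14.

Only the reverse direction holds.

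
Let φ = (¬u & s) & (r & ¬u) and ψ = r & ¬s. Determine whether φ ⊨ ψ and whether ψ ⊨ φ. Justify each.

(→) This fails. Under s = T, u = F, r = T, the left side is true but the right side is false.

(←) This fails. Under s = F, u = F, r = T, the left side is false but the right side is true.

(⇒) fails and (⇐) fails.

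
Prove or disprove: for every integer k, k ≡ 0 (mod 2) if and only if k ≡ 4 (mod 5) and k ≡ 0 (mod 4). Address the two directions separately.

(→) This fails: k = 0 gives 0 ≡ 0 (mod 2) but 0 ≡ 0 (mod 5), so the conjunction on the right does not hold.

(←) Conversely, if k ≡ 4 (mod 5) and k ≡ 0 (mod 4), then by the Chinese remainder theorem k ≡ 4 (mod 20). Since 4 ≡ 0 (mod 2) and 2 ∣ 20, we get k ≡ 0 (mod 2).

The forward direction fails; the converse holds.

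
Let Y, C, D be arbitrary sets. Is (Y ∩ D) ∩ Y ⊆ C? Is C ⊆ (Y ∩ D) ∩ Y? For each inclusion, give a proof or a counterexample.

Neither inclusion holds.

Forward inclusion. This inclusion fails. Take Y = {1}, C = ∅, D = {1}; then 1 ∈ (Y ∩ D) ∩ Y but 1 ∉ C.

Reverse inclusion. This inclusion fails. Take Y = ∅, C = {1}, D = ∅; then 1 ∈ C but 1 ∉ (Y ∩ D) ∩ Y.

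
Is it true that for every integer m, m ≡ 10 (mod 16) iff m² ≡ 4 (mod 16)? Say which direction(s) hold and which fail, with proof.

(⇒) holds; (⇐) fails.

Forward direction. Suppose m ≡ 10 (mod 16). Write m = 16j + 10. Then (16j + 10)² = 256j² + 320j + 100 = 16(16j² + 20j + 6) + 4, so m² ≡ 4 (mod 16).

Converse. This fails: take m = 2. Then 2² = 4 ≡ 4 (mod 16), yet 2 ≡ 2 (mod 16), not 10.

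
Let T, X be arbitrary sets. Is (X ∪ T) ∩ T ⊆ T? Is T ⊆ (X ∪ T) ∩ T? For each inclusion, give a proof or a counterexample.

Both inclusions hold.

Reverse inclusion. Let x ∈ T. Then either x ∈ T and x ∉ X; or x ∈ T ∩ X. In each case x ∈ (X ∪ T) ∩ T, so T ⊆ (X ∪ T) ∩ T.

Forward inclusion. Let x ∈ (X ∪ T) ∩ T. Then either x ∈ T and x ∉ X; or x ∈ T ∩ X. In each case x ∈ T, so (X ∪ T) ∩ T ⊆ T.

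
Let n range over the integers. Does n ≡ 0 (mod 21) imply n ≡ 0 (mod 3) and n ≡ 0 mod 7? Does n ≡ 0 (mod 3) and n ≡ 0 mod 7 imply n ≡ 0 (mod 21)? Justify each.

[⇐] If n ≡ 0 (mod 3) and n ≡ 0 (mod 7), then by the Chinese remainder theorem n ≡ 0 (mod 21). This is exactly n ≡ 0 (mod 21).

[⇒] Suppose n ≡ 0 (mod 21); write n = 21j + 0. Since 3 ∣ 21, reducing mod 3 gives n ≡ 0 (mod 3); since 7 ∣ 21, reducing mod 7 gives n ≡ 0 (mod 7).

The biconditional holds.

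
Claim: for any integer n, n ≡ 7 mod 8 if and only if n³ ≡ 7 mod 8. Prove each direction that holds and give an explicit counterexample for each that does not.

Forward direction. Suppose n ≡ 7 mod 8. Write n = 8j + 7. Then (8j + 7)³ = 512j³ + 1344j² + 1176j + 343 = 8(64j³ + 168j² + 147j + 42) + 7, so n³ ≡ 7 (mod 8).

Converse. Suppose n³ ≡ 7 (mod 8). The only residue r in {0, …, 7} with r³ ≡ 7 (mod 8) is r = 7, so n ≡ 7 (mod 8).

Both implications hold.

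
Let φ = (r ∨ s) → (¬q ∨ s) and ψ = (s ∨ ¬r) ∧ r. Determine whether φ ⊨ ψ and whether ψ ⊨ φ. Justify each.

Only the converse holds.

[⇒] This fails. Under q = F, r = F, s = F, the left side is true but the right side is false.

[⇐] Assume the antecedent. If q is true, the antecedent forces (q = T, r = T, s = T), and (r ∨ s) → (¬q ∨ s) holds there. If q is false, (r ∨ s) → (¬q ∨ s) reduces to true regardless of the other variables. Either way (r ∨ s) → (¬q ∨ s) holds.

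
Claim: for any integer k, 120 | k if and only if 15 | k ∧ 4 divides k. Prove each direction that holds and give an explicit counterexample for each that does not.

Not equivalent: only (⇒) holds.

(⟹) If 120 ∣ k, write k = 120q. Since 120 = 8·15, k = 15·(8q), so 15 ∣ k; and since 120 = 30·4, k = 4·(30q), so 4 ∣ k.

(⟸) This fails: take k = 60. Both 15 ∣ 60 and 4 ∣ 60, yet 60 is not a multiple of 120 (since 60 = 0·120 + 60), so 120 ∤ 60.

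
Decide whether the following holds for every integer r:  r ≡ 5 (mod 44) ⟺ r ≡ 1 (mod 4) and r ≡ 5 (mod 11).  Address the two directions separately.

Equivalent; both directions hold.

(←) If r ≡ 1 (mod 4) and r ≡ 5 (mod 11), then by the Chinese remainder theorem r ≡ 5 (mod 44). This is exactly r ≡ 5 (mod 44).

(→) Suppose r ≡ 5 (mod 44); write r = 44j + 5. Since 4 ∣ 44, reducing mod 4 gives r ≡ 5 ≡ 1 (mod 4); since 11 ∣ 44, reducing mod 11 gives r ≡ 5 (mod 11).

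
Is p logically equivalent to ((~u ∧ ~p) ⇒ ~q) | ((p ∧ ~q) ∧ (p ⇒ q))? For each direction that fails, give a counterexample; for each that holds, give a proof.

(⇒) Assume the antecedent. If u is true, the consequent reduces to true regardless of the other variables. If u is false, the antecedent forces (u = F, q = F, p = T) or (u = F, q = T, p = T), and the consequent holds there. Either way the consequent holds.

(⇐) This fails. Under u = F, q = F, p = F, the left side is false but the right side is true.

Only the forward implication holds.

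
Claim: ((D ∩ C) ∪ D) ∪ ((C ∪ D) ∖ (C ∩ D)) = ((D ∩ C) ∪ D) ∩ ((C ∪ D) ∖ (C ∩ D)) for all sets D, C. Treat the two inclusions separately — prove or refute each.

Only the reverse inclusion holds.

(⟸) Let x ∈ ((D ∩ C) ∪ D) ∩ ((C ∪ D) ∖ (C ∩ D)). Then x ∈ D and x ∉ C, from which x ∈ ((D ∩ C) ∪ D) ∪ ((C ∪ D) ∖ (C ∩ D)).

(⟹) This inclusion fails. Take D = ∅, C = {1}; then 1 ∈ ((D ∩ C) ∪ D) ∪ ((C ∪ D) ∖ (C ∩ D)) but 1 ∉ ((D ∩ C) ∪ D) ∩ ((C ∪ D) ∖ (C ∩ D)).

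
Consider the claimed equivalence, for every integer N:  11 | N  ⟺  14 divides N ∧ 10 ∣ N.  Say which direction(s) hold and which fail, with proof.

(⇒) This fails: take N = 11. Certainly 11 ∣ 11, but 14 ∤ 11.

(⇐) This fails: take N = 70. Both 14 ∣ 70 and 10 ∣ 70, yet 70 is not a multiple of 11 (since 70 = 6·11 + 4), so 11 ∤ 70.

Both directions fail.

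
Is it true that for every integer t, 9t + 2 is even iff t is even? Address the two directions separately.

The biconditional holds.

(⟸) Suppose t is even; write t = 2j. Then 9t + 2 = 9·(2j) + 2 = 2·9j + 2, which is even.

(⟹) Suppose 9t + 2 is even. Since 9 is odd, 9t and t have the same parity, so 9t + 2 ≡ t + 2 (mod 2). As 2 is even, 9t + 2 is even exactly when t is even. Thus t is even.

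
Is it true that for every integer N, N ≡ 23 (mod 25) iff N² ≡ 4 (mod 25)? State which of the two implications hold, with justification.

(⟹) Suppose N ≡ 23 (mod 25). Write N = 25j + 23. Then (25j + 23)² = 625j² + 1150j + 529 = 25(25j² + 46j + 21) + 4, so N² ≡ 4 (mod 25).

(⟸) This fails: take N = 2. Then 2² = 4 ≡ 4 (mod 25), yet 2 ≡ 2 (mod 25), not 23.

Only the forward implication holds.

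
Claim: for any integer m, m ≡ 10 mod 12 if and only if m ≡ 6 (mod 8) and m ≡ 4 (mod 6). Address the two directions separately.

(⇒) This fails: m = 10 gives 10 ≡ 10 (mod 12) but 10 ≡ 2 (mod 8), so the conjunction on the right does not hold.

(⇐) Conversely, if m ≡ 6 (mod 8) and m ≡ 4 (mod 6), then by the Chinese remainder theorem m ≡ 22 (mod 24). Since 22 ≡ 10 (mod 12) and 12 ∣ 24, we get m ≡ 10 (mod 12).

(⇒) fails; (⇐) holds.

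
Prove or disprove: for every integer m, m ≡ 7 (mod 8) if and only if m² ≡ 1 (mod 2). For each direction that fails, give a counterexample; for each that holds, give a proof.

Forward direction. Suppose m ≡ 7 (mod 8). Then m² ≡ 7² = 49 (mod 8), and since 2 ∣ 8, also m² ≡ 1 (mod 2).

Converse. This fails: take m = 1. Then 1² = 1 ≡ 1 (mod 2), yet 1 ≡ 1 (mod 8), not 7.

Only the forward implication holds.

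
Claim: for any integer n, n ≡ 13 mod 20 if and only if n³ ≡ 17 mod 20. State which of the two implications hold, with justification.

Forward direction. Suppose n ≡ 13 mod 20. Write n = 20j + 13. Then (20j + 13)³ = 8000j³ + 15600j² + 10140j + 2197 = 20(400j³ + 780j² + 507j + 109) + 17, so n³ ≡ 17 (mod 20).

Converse. Suppose n³ ≡ 17 (mod 20). The only residue r in {0, …, 19} with r³ ≡ 17 (mod 20) is r = 13, so n ≡ 13 (mod 20).

Equivalent; both directions hold.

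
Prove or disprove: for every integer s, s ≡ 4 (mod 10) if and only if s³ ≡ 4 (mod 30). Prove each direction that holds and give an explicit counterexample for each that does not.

Not equivalent: only (⇐) holds.

Forward direction. This fails: take s = 14. Then 14 ≡ 4 (mod 10), but 14³ = 2744 ≡ 14 (mod 30), not 4.

Converse. The residues r modulo 30 with r³ ≡ 4 (mod 30) are exactly {4}, and each is ≡ 4 (mod 10).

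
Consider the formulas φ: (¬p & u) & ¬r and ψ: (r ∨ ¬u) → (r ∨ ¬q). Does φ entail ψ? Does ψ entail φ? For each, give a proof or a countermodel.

(⇒) Assume the antecedent. If p is true, the antecedent cannot hold. If p is false, the antecedent forces (p = F, r = F, q = F, u = T) or (p = F, r = F, q = T, u = T), and (r ∨ ¬u) → (r ∨ ¬q) holds there. Either way (r ∨ ¬u) → (r ∨ ¬q) holds.

(⇐) This fails. Under p = F, r = F, q = F, u = F, the left side is false but the right side is true.

The forward direction holds; the converse fails.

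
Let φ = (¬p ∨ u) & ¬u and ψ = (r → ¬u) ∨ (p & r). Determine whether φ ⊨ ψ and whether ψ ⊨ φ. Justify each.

Only the forward implication holds.

(⟹) Assume the antecedent. If r is true, the antecedent forces (r = T, u = F, p = F), and (r → ¬u) ∨ (p & r) holds there. If r is false, (r → ¬u) ∨ (p & r) reduces to true regardless of the other variables. Either way (r → ¬u) ∨ (p & r) holds.

(⟸) This fails. Under r = F, u = T, p = F, the left side is false but the right side is true.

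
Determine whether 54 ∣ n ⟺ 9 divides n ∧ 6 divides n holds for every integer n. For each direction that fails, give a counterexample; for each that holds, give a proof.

(⇒) holds; (⇐) fails.

Forward direction. If 54 ∣ n, write n = 54q. Since 54 = 6·9, n = 9·(6q), so 9 ∣ n; and since 54 = 9·6, n = 6·(9q), so 6 ∣ n.

Converse. This fails: take n = 18. Both 9 ∣ 18 and 6 ∣ 18, yet 18 is not a multiple of 54 (since 18 = 0·54 + 18), so 54 ∤ 18.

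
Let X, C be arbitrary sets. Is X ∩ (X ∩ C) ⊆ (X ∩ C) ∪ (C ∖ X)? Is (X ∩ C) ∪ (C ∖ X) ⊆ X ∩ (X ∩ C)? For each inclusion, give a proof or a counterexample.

(⟹) Let x ∈ X ∩ (X ∩ C). Then x ∈ X ∩ C, from which x ∈ (X ∩ C) ∪ (C ∖ X).

(⟸) This inclusion fails. Take X = ∅, C = {1}; then 1 ∈ (X ∩ C) ∪ (C ∖ X) but 1 ∉ X ∩ (X ∩ C).

The sets are not equal: only the forward inclusion holds.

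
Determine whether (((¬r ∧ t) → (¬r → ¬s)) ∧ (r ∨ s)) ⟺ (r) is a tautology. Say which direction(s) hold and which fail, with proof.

(⟹) This fails. Under s = T, t = F, r = F, the left side is true but the right side is false.

(⟸) Assume the antecedent. If s is true, the antecedent forces (s = T, t = F, r = T) or (s = T, t = T, r = T), and the consequent holds there. If s is false, the antecedent forces (s = F, t = F, r = T) or (s = F, t = T, r = T), and the consequent holds there. Either way the consequent holds.

The forward direction fails; the converse holds.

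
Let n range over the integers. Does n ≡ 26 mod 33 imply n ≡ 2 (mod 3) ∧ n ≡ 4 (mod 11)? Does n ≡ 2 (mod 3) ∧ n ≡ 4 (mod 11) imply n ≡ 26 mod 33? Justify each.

Both implications hold.

[⇒] Suppose n ≡ 26 (mod 33); write n = 33j + 26. Since 3 ∣ 33, reducing mod 3 gives n ≡ 26 ≡ 2 (mod 3); since 11 ∣ 33, reducing mod 11 gives n ≡ 26 ≡ 4 (mod 11).

[⇐] Conversely, if n ≡ 2 (mod 3) and n ≡ 4 (mod 11), then by the Chinese remainder theorem n ≡ 26 (mod 33). This is exactly n ≡ 26 (mod 33).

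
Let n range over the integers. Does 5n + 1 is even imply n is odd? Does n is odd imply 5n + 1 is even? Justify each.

Both directions hold.

(⟹) Suppose 5n + 1 is even. Since 5 is odd, 5n and n have the same parity, so 5n + 1 ≡ n + 1 (mod 2). As 1 is odd, 5n + 1 is even exactly when n is odd. Thus n is odd.

(⟸) Conversely, suppose n is odd; write n = 2j + 1. Then 5n + 1 = 5·(2j + 1) + 1 = 2·5j + 6, which is even.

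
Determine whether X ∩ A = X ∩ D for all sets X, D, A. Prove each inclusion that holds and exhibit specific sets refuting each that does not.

Neither inclusion holds.

Forward inclusion. This inclusion fails. Take X = {1}, D = ∅, A = {1}; then 1 ∈ X ∩ A but 1 ∉ X ∩ D.

Reverse inclusion. This inclusion fails. Take X = {1}, D = {1}, A = ∅; then 1 ∈ X ∩ D but 1 ∉ X ∩ A.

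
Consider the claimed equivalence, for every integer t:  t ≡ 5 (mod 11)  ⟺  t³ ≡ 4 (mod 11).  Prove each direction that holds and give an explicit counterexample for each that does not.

(⟹) Suppose t ≡ 5 (mod 11). Write t = 11j + 5. Then (11j + 5)³ = 1331j³ + 1815j² + 825j + 125 = 11(121j³ + 165j² + 75j + 11) + 4, so t³ ≡ 4 (mod 11).

(⟸) Conversely, suppose t³ ≡ 4 (mod 11). The only residue r in {0, …, 10} with r³ ≡ 4 (mod 11) is r = 5, so t ≡ 5 (mod 11).

Equivalent; both directions hold.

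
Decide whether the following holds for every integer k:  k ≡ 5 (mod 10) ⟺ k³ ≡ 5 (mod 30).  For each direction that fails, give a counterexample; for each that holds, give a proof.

Not equivalent: only (⇐) holds.

(⇒) This fails: take k = 15. Then 15 ≡ 5 (mod 10), but 15³ = 3375 ≡ 15 (mod 30), not 5.

(⇐) Conversely, the residues r modulo 30 with r³ ≡ 5 (mod 30) are exactly {5}, and each is ≡ 5 (mod 10).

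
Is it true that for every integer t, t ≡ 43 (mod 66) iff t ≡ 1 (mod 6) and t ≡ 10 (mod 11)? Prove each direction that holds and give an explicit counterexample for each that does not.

Equivalent; both directions hold.

[⇒] Suppose t ≡ 43 (mod 66); write t = 66j + 43. Since 6 ∣ 66, reducing mod 6 gives t ≡ 43 ≡ 1 (mod 6); since 11 ∣ 66, reducing mod 11 gives t ≡ 43 ≡ 10 (mod 11).

[⇐] Conversely, if t ≡ 1 (mod 6) and t ≡ 10 (mod 11), then by the Chinese remainder theorem t ≡ 43 (mod 66). This is exactly t ≡ 43 (mod 66).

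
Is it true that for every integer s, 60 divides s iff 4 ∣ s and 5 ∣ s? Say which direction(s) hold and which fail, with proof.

(⇒) holds; (⇐) fails.

Converse. This fails: take s = 20. Both 4 ∣ 20 and 5 ∣ 20, yet 20 is not a multiple of 60 (since 20 = 0·60 + 20), so 60 ∤ 20.

Forward direction. If 60 ∣ s, write s = 60q. Since 60 = 15·4, s = 4·(15q), so 4 ∣ s; and since 60 = 12·5, s = 5·(12q), so 5 ∣ s.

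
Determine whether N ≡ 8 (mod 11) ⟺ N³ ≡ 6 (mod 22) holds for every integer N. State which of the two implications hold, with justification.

(⇒) This fails: take N = 19. Then 19 ≡ 8 (mod 11), but 19³ = 6859 ≡ 17 (mod 22), not 6.

(⇐) Conversely, the residues r modulo 22 with r³ ≡ 6 (mod 22) are exactly {8}, and each is ≡ 8 (mod 11).

Only the reverse direction holds.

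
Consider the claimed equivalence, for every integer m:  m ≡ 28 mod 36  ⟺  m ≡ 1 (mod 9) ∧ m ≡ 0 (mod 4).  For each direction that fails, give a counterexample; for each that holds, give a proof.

[⇐] If m ≡ 1 (mod 9) and m ≡ 0 (mod 4), then by the Chinese remainder theorem m ≡ 28 (mod 36). This is exactly m ≡ 28 (mod 36).

[⇒] Suppose m ≡ 28 (mod 36); write m = 36j + 28. Since 9 ∣ 36, reducing mod 9 gives m ≡ 28 ≡ 1 (mod 9); since 4 ∣ 36, reducing mod 4 gives m ≡ 28 ≡ 0 (mod 4).

Both implications hold.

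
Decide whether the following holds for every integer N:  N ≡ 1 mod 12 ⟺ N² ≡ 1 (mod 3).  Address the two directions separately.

[⇒] Suppose N ≡ 1 (mod 12). Then N² ≡ 1² = 1 (mod 12), and since 3 ∣ 12, also N² ≡ 1 (mod 3).

[⇐] This fails: take N = 2. Then 2² = 4 ≡ 1 (mod 3), yet 2 ≡ 2 (mod 12), not 1.

Only the forward implication holds.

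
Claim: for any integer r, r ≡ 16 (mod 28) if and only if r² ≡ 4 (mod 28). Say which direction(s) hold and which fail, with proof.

Only the forward implication holds.

[⇐] This fails: take r = 2. Then 2² = 4 ≡ 4 (mod 28), yet 2 ≡ 2 (mod 28), not 16.

[⇒] Suppose r ≡ 16 (mod 28). Write r = 28j + 16. Then (28j + 16)² = 784j² + 896j + 256 = 28(28j² + 32j + 9) + 4, so r² ≡ 4 (mod 28).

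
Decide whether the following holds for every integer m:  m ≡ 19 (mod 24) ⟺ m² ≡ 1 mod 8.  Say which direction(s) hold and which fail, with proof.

(→) Suppose m ≡ 19 (mod 24). Then m² ≡ 19² = 361 (mod 24), and since 8 ∣ 24, also m² ≡ 1 (mod 8).

(←) This fails: take m = 1. Then 1² = 1 ≡ 1 (mod 8), yet 1 ≡ 1 (mod 24), not 19.

Not equivalent: only (⇒) holds.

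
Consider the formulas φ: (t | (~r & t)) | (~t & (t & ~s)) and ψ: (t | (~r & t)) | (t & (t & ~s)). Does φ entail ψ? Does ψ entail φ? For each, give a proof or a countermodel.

Both implications hold.

(⇒) Assume the antecedent. If s is true, the antecedent forces (s = T, t = T, r = F) or (s = T, t = T, r = T), and the consequent holds there. If s is false, the antecedent forces (s = F, t = T, r = F) or (s = F, t = T, r = T), and the consequent holds there. Either way the consequent holds.

(⇐) Assume the antecedent. If s is true, the antecedent forces (s = T, t = T, r = F) or (s = T, t = T, r = T), and the consequent holds there. If s is false, the antecedent forces (s = F, t = T, r = F) or (s = F, t = T, r = T), and the consequent holds there. Either way the consequent holds.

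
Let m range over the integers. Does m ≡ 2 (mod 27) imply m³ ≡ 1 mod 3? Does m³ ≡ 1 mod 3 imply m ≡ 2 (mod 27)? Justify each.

(⇒) This fails: take m = 2. Then 2 ≡ 2 (mod 27), but 2³ = 8 ≡ 2 (mod 3), not 1.

(⇐) This fails: take m = 1. Then 1³ = 1 ≡ 1 (mod 3), yet 1 ≡ 1 (mod 27), not 2.

(⇒) fails and (⇐) fails.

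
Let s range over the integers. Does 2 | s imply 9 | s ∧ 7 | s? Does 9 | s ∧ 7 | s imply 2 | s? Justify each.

(⇒) fails and (⇐) fails.

Forward direction. This fails: take s = 2. Certainly 2 ∣ 2, but 9 ∤ 2.

Converse. This fails: take s = 63. Both 9 ∣ 63 and 7 ∣ 63, yet 63 is not a multiple of 2 (since 63 = 31·2 + 1), so 2 ∤ 63.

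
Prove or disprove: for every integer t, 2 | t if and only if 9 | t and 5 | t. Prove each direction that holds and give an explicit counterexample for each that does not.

(⟹) This fails: take t = 2. Certainly 2 ∣ 2, but 9 ∤ 2.

(⟸) This fails: take t = 45. Both 9 ∣ 45 and 5 ∣ 45, yet 45 is not a multiple of 2 (since 45 = 22·2 + 1), so 2 ∤ 45.

Neither direction holds.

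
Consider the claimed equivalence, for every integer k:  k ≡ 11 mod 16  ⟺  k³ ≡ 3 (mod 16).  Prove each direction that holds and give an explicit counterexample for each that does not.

Both implications hold.

Forward direction. Suppose k ≡ 11 mod 16. Write k = 16j + 11. Then (16j + 11)³ = 4096j³ + 8448j² + 5808j + 1331 = 16(256j³ + 528j² + 363j + 83) + 3, so k³ ≡ 3 (mod 16).

Converse. Suppose k³ ≡ 3 (mod 16). The only residue r in {0, …, 15} with r³ ≡ 3 (mod 16) is r = 11, so k ≡ 11 (mod 16).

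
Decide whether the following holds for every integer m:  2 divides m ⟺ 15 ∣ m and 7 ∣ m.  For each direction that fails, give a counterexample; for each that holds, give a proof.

Neither implication holds.

(⇒) This fails: take m = 2. Certainly 2 ∣ 2, but 15 ∤ 2.

(⇐) This fails: take m = 105. Both 15 ∣ 105 and 7 ∣ 105, yet 105 is not a multiple of 2 (since 105 = 52·2 + 1), so 2 ∤ 105.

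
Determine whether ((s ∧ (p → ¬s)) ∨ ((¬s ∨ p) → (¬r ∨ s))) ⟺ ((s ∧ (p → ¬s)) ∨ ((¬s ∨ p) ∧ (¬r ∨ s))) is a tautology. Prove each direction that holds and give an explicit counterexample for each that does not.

Forward direction. Assume the antecedent. If s is true, the consequent reduces to true regardless of the other variables. If s is false, the antecedent forces (s = F, p = F, r = F) or (s = F, p = T, r = F), and the consequent holds there. Either way the consequent holds.

Converse. Assume the antecedent. If s is true, the consequent reduces to true regardless of the other variables. If s is false, the antecedent forces (s = F, p = F, r = F) or (s = F, p = T, r = F), and the consequent holds there. Either way the consequent holds.

Equivalent; both directions hold.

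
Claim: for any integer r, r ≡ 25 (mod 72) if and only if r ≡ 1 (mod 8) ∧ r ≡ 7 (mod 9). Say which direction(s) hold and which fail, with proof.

Both directions hold; the statement is true.

(⟹) Suppose r ≡ 25 (mod 72); write r = 72j + 25. Since 8 ∣ 72, reducing mod 8 gives r ≡ 25 ≡ 1 (mod 8); since 9 ∣ 72, reducing mod 9 gives r ≡ 25 ≡ 7 (mod 9).

(⟸) Conversely, if r ≡ 1 (mod 8) and r ≡ 7 (mod 9), then by the Chinese remainder theorem r ≡ 25 (mod 72). This is exactly r ≡ 25 (mod 72).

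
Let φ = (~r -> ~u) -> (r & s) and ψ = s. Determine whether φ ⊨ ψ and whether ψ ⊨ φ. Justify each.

(⟹) This fails. Under u = T, r = F, s = F, the left side is true but the right side is false.

(⟸) This fails. Under u = F, r = F, s = T, the left side is false but the right side is true.

(⇒) fails and (⇐) fails.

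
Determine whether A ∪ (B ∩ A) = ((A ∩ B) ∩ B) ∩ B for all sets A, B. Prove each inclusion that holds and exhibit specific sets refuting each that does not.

(⟹) This inclusion fails. Take A = {1}, B = ∅; then 1 ∈ A ∪ (B ∩ A) but 1 ∉ ((A ∩ B) ∩ B) ∩ B.

(⟸) Let x ∈ ((A ∩ B) ∩ B) ∩ B. Then x ∈ A ∩ B, from which x ∈ A ∪ (B ∩ A).

The sets are not equal: only the reverse inclusion holds.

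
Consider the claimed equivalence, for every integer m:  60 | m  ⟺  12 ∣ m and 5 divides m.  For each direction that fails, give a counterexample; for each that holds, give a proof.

Equivalent; both directions hold.

(→) If 60 ∣ m, write m = 60q. Since 60 = 5·12, m = 12·(5q), so 12 ∣ m; and since 60 = 12·5, m = 5·(12q), so 5 ∣ m.

(←) Suppose 12 ∣ m and 5 ∣ m. Any common multiple of 12 and 5 is a multiple of their lcm; here gcd(12, 5) = 1, so lcm(12, 5) = 12·5 = 60, so 60 ∣ m.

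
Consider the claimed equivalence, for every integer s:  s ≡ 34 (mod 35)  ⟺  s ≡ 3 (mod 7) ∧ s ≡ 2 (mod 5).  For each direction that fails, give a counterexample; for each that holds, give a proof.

(⇒) This fails: s = 34 gives 34 ≡ 34 (mod 35) but 34 ≡ 6 (mod 7), so the conjunction on the right does not hold.

(⇐) This fails: s = 17 satisfies both congruences on the right (17 ≡ 3 mod 7 and 17 ≡ 2 mod 5) yet 17 ≡ 17 (mod 35), not 34.

(⇒) fails and (⇐) fails.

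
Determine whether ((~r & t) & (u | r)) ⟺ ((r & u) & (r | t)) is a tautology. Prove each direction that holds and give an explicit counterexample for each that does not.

[⇒] This fails. Under t = T, r = F, u = T, the left side is true but the right side is false.

[⇐] This fails. Under t = F, r = T, u = T, the left side is false but the right side is true.

(⇒) fails and (⇐) fails.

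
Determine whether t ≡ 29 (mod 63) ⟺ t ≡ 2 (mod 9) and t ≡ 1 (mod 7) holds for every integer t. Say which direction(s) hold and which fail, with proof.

Forward direction. Suppose t ≡ 29 (mod 63); write t = 63j + 29. Since 9 ∣ 63, reducing mod 9 gives t ≡ 29 ≡ 2 (mod 9); since 7 ∣ 63, reducing mod 7 gives t ≡ 29 ≡ 1 (mod 7).

Converse. If t ≡ 2 (mod 9) and t ≡ 1 (mod 7), then by the Chinese remainder theorem t ≡ 29 (mod 63). This is exactly t ≡ 29 (mod 63).

The biconditional holds.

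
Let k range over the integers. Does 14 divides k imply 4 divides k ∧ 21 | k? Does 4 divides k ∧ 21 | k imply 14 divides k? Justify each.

(⇒) fails; (⇐) holds.

(→) This fails: take k = 14. Certainly 14 ∣ 14, but 4 ∤ 14.

(←) Suppose 4 ∣ k and 21 ∣ k. Any common multiple of 4 and 21 is a multiple of their lcm; here gcd(4, 21) = 1, so lcm(4, 21) = 4·21 = 84, so 84 ∣ k. Since 14 ∣ 84, it follows that 14 ∣ k.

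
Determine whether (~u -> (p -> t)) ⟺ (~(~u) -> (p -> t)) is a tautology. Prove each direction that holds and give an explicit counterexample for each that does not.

Forward direction. This fails. Under u = T, t = F, p = T, the left side is true but the right side is false.

Converse. This fails. Under u = F, t = F, p = T, the left side is false but the right side is true.

Both directions fail.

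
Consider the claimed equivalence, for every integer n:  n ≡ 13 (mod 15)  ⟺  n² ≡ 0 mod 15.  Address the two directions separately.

(⟹) This fails: take n = 13. Then 13 ≡ 13 (mod 15), but 13² = 169 ≡ 4 (mod 15), not 0.

(⟸) This fails: take n = 0. Then 0² = 0 ≡ 0 (mod 15), yet 0 ≡ 0 (mod 15), not 13.

Neither implication holds.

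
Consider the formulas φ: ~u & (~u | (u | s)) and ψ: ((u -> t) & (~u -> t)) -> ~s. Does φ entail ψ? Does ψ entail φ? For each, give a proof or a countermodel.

(⇒) fails and (⇐) fails.

Forward direction. This fails. Under t = T, u = F, s = T, the left side is true but the right side is false.

Converse. This fails. Under t = F, u = T, s = F, the left side is false but the right side is true.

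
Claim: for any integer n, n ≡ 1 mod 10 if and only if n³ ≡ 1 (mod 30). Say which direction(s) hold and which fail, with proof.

(⟹) This fails: take n = 11. Then 11 ≡ 1 (mod 10), but 11³ = 1331 ≡ 11 (mod 30), not 1.

(⟸) Conversely, the residues r modulo 30 with r³ ≡ 1 (mod 30) are exactly {1}, and each is ≡ 1 (mod 10).

Only the reverse direction holds.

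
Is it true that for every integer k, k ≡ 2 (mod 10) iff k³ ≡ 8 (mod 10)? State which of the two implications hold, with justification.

(⇐) For the converse, argue contrapositively. If k ≢ 2 (mod 10), then k is congruent to one of 0, 1, 3, 4, 5, 6, 7, 8, 9 modulo 10, and these give k³ ≡ 0, 1, 7, 4, 5, 6, 3, 2, 9 respectively — never 8.

(⇒) Suppose k ≡ 2 (mod 10). Write k = 10j + 2. Then (10j + 2)³ = 1000j³ + 600j² + 120j + 8 = 10(100j³ + 60j² + 12j) + 8, so k³ ≡ 8 (mod 10).

Both implications hold.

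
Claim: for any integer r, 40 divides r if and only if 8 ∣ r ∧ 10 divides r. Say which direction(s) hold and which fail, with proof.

Converse. Suppose 8 ∣ r and 10 ∣ r. Any common multiple of 8 and 10 is a multiple of their lcm; here lcm(8, 10) = 8·10/gcd(8, 10) = 80/2 = 40, so 40 ∣ r.

Forward direction. If 40 ∣ r, write r = 40q. Since 40 = 5·8, r = 8·(5q), so 8 ∣ r; and since 40 = 4·10, r = 10·(4q), so 10 ∣ r.

Equivalent; both directions hold.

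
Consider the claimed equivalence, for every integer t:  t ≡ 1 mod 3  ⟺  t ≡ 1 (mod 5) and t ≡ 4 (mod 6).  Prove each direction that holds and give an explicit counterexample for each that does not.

(⇒) This fails: t = 1 gives 1 ≡ 1 (mod 3) but 1 ≡ 1 (mod 6), so the conjunction on the right does not hold.

(⇐) Conversely, if t ≡ 1 (mod 5) and t ≡ 4 (mod 6), then by the Chinese remainder theorem t ≡ 16 (mod 30). Since 16 ≡ 1 (mod 3) and 3 ∣ 30, we get t ≡ 1 (mod 3).

(⇒) fails; (⇐) holds.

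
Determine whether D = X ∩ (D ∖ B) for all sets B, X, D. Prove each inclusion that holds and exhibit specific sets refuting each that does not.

The sets are not equal: only the reverse inclusion holds.

Forward inclusion. This inclusion fails. Take B = ∅, X = ∅, D = {1}; then 1 ∈ D but 1 ∉ X ∩ (D ∖ B).

Reverse inclusion. Let x ∈ X ∩ (D ∖ B). Then x ∈ X ∩ D and x ∉ B, from which x ∈ D.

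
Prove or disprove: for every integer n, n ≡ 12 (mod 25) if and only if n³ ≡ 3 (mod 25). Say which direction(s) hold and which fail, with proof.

[⇒] Suppose n ≡ 12 (mod 25). Write n = 25j + 12. Then (25j + 12)³ = 15625j³ + 22500j² + 10800j + 1728 = 25(625j³ + 900j² + 432j + 69) + 3, so n³ ≡ 3 (mod 25).

[⇐] Conversely, suppose n³ ≡ 3 (mod 25). The only residue r in {0, …, 24} with r³ ≡ 3 (mod 25) is r = 12, so n ≡ 12 (mod 25).

Both directions hold; the statement is true.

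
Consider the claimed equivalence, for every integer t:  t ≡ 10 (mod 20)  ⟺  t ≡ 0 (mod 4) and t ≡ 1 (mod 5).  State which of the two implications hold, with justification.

Neither direction holds.

Forward direction. This fails: t = 10 gives 10 ≡ 10 (mod 20) but 10 ≡ 2 (mod 4), so the conjunction on the right does not hold.

Converse. This fails: t = 16 satisfies both congruences on the right (16 ≡ 0 mod 4 and 16 ≡ 1 mod 5) yet 16 ≡ 16 (mod 20), not 10.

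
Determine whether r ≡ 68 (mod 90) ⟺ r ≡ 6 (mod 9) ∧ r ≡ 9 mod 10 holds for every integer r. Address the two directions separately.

(⇒) This fails: r = 68 gives 68 ≡ 68 (mod 90) but 68 ≡ 5 (mod 9), so the conjunction on the right does not hold.

(⇐) This fails: r = 69 satisfies both congruences on the right (69 ≡ 6 mod 9 and 69 ≡ 9 mod 10) yet 69 ≡ 69 (mod 90), not 68.

Both directions fail.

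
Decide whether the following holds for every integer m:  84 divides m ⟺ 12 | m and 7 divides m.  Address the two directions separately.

Both directions hold; the statement is true.

(⇒) If 84 ∣ m, write m = 84q. Since 84 = 7·12, m = 12·(7q), so 12 ∣ m; and since 84 = 12·7, m = 7·(12q), so 7 ∣ m.

(⇐) Suppose 12 ∣ m and 7 ∣ m. Any common multiple of 12 and 7 is a multiple of their lcm; here gcd(12, 7) = 1, so lcm(12, 7) = 12·7 = 84, so 84 ∣ m.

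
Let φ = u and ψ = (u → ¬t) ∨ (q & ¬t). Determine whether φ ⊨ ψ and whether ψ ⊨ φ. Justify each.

[⇒] This fails. Under t = T, q = F, u = T, the left side is true but the right side is false.

[⇐] This fails. Under t = F, q = F, u = F, the left side is false but the right side is true.

(⇒) fails and (⇐) fails.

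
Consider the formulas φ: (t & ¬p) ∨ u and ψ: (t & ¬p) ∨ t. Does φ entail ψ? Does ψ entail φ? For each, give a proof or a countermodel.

[⇒] This fails. Under u = T, t = F, p = F, the left side is true but the right side is false.

[⇐] This fails. Under u = F, t = T, p = T, the left side is false but the right side is true.

Both directions fail.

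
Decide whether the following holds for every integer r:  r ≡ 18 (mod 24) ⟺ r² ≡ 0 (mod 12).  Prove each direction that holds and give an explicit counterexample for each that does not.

(⇒) Suppose r ≡ 18 (mod 24). Then r² ≡ 18² = 324 (mod 24), and since 12 ∣ 24, also r² ≡ 0 (mod 12).

(⇐) This fails: take r = 0. Then 0² = 0 ≡ 0 (mod 12), yet 0 ≡ 0 (mod 24), not 18.

The forward direction holds; the converse fails.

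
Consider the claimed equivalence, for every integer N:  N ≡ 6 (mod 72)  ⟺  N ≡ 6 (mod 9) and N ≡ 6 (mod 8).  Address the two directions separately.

Equivalent; both directions hold.

[⇒] Suppose N ≡ 6 (mod 72); write N = 72j + 6. Since 9 ∣ 72, reducing mod 9 gives N ≡ 6 (mod 9); since 8 ∣ 72, reducing mod 8 gives N ≡ 6 (mod 8).

[⇐] Conversely, if N ≡ 6 (mod 9) and N ≡ 6 (mod 8), then by the Chinese remainder theorem N ≡ 6 (mod 72). This is exactly N ≡ 6 (mod 72).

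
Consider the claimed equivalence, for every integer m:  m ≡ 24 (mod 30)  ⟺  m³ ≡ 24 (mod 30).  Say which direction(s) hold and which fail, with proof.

Both implications hold.

Converse. Suppose m³ ≡ 24 (mod 30). The only residue r in {0, …, 29} with r³ ≡ 24 (mod 30) is r = 24, so m ≡ 24 (mod 30).

Forward direction. Suppose m ≡ 24 (mod 30). Write m = 30j + 24. Then (30j + 24)³ = 27000j³ + 64800j² + 51840j + 13824 = 30(900j³ + 2160j² + 1728j + 460) + 24, so m³ ≡ 24 (mod 30).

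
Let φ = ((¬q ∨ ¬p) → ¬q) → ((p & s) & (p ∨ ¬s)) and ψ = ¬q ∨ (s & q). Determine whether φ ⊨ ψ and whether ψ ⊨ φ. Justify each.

[⇒] This fails. Under q = T, p = F, s = F, the left side is true but the right side is false.

[⇐] This fails. Under q = F, p = F, s = F, the left side is false but the right side is true.

(⇒) fails and (⇐) fails.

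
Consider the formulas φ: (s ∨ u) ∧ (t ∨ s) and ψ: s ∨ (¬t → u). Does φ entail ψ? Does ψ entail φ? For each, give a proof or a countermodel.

Only the forward direction holds.

[⇒] Assume the antecedent. If s is true, s ∨ (¬t → u) reduces to true regardless of the other variables. If s is false, the antecedent forces (s = F, u = T, t = T), and s ∨ (¬t → u) holds there. Either way s ∨ (¬t → u) holds.

[⇐] This fails. Under s = F, u = T, t = F, the left side is false but the right side is true.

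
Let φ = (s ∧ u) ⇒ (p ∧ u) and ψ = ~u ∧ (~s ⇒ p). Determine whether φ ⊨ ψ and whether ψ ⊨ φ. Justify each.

Not equivalent: only (⇐) holds.

[⇒] This fails. Under p = F, u = F, s = F, the left side is true but the right side is false.

[⇐] Assume the antecedent. If p is true, (s ∧ u) ⇒ (p ∧ u) reduces to true regardless of the other variables. If p is false, the antecedent forces (p = F, u = F, s = T), and (s ∧ u) ⇒ (p ∧ u) holds there. Either way (s ∧ u) ⇒ (p ∧ u) holds.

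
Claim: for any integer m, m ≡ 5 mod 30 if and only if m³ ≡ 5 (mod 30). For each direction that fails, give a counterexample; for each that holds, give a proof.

The biconditional holds.

[⇒] Suppose m ≡ 5 mod 30. Write m = 30j + 5. Then (30j + 5)³ = 27000j³ + 13500j² + 2250j + 125 = 30(900j³ + 450j² + 75j + 4) + 5, so m³ ≡ 5 (mod 30).

[⇐] Conversely, suppose m³ ≡ 5 (mod 30). The only residue r in {0, …, 29} with r³ ≡ 5 (mod 30) is r = 5, so m ≡ 5 (mod 30).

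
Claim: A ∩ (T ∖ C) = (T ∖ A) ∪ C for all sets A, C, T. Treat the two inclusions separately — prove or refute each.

(⊆) This inclusion fails. Take A = {1}, C = ∅, T = {1}; then 1 ∈ A ∩ (T ∖ C) but 1 ∉ (T ∖ A) ∪ C.

(⊇) This inclusion fails. Take A = ∅, C = {1}, T = ∅; then 1 ∈ (T ∖ A) ∪ C but 1 ∉ A ∩ (T ∖ C).

(⊆) fails and (⊇) fails.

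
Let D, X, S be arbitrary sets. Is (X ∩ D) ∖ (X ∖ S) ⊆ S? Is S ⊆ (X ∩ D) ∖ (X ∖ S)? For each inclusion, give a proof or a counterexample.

Only the forward inclusion holds.

Forward inclusion. Let x ∈ (X ∩ D) ∖ (X ∖ S). Then x ∈ D ∩ X ∩ S, from which x ∈ S.

Reverse inclusion. This inclusion fails. Take D = ∅, X = ∅, S = {1}; then 1 ∈ S but 1 ∉ (X ∩ D) ∖ (X ∖ S).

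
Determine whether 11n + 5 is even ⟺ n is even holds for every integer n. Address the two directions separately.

Neither implication holds.

Forward direction. This fails: n = 3 gives 11n + 5 = 38, which is even, but 3 is odd, not even.

Converse. This also fails: n = 4 is even, but 11n + 5 = 49 is odd, not even.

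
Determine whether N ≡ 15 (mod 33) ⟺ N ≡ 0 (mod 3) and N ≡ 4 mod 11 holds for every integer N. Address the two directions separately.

Equivalent; both directions hold.

(→) Suppose N ≡ 15 (mod 33); write N = 33j + 15. Since 3 ∣ 33, reducing mod 3 gives N ≡ 15 ≡ 0 (mod 3); since 11 ∣ 33, reducing mod 11 gives N ≡ 15 ≡ 4 (mod 11).

(←) Conversely, if N ≡ 0 (mod 3) and N ≡ 4 (mod 11), then by the Chinese remainder theorem N ≡ 15 (mod 33). This is exactly N ≡ 15 (mod 33).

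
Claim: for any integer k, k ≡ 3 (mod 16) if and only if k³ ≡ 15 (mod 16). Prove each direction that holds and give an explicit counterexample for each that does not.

Both directions fail.

(⇒) This fails: take k = 3. Then 3 ≡ 3 (mod 16), but 3³ = 27 ≡ 11 (mod 16), not 15.

(⇐) This fails: take k = 15. Then 15³ = 3375 ≡ 15 (mod 16), yet 15 ≡ 15 (mod 16), not 3.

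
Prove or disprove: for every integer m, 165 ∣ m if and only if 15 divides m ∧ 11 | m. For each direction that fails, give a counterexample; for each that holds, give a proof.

Equivalent; both directions hold.

Forward direction. If 165 ∣ m, write m = 165q. Since 165 = 11·15, m = 15·(11q), so 15 ∣ m; and since 165 = 15·11, m = 11·(15q), so 11 ∣ m.

Converse. Suppose 15 ∣ m and 11 ∣ m. Any common multiple of 15 and 11 is a multiple of their lcm; here gcd(15, 11) = 1, so lcm(15, 11) = 15·11 = 165, so 165 ∣ m.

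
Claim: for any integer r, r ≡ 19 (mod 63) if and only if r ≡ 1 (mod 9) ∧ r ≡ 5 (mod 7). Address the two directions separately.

(←) If r ≡ 1 (mod 9) and r ≡ 5 (mod 7), then by the Chinese remainder theorem r ≡ 19 (mod 63). This is exactly r ≡ 19 (mod 63).

(→) Suppose r ≡ 19 (mod 63); write r = 63j + 19. Since 9 ∣ 63, reducing mod 9 gives r ≡ 19 ≡ 1 (mod 9); since 7 ∣ 63, reducing mod 7 gives r ≡ 19 ≡ 5 (mod 7).

Both directions hold.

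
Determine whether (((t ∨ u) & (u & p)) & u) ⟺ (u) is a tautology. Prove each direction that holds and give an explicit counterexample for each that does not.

Only the forward implication holds.

(⟸) This fails. Under p = F, t = F, u = T, the left side is false but the right side is true.

(⟹) Assume the antecedent. If p is true, the antecedent forces (p = T, t = F, u = T) or (p = T, t = T, u = T), and u holds there. If p is false, the antecedent cannot hold. Either way u holds.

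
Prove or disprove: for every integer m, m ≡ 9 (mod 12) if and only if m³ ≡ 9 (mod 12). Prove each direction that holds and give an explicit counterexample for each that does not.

Both directions hold.

(⟹) Suppose m ≡ 9 (mod 12). Write m = 12j + 9. Then (12j + 9)³ = 1728j³ + 3888j² + 2916j + 729 = 12(144j³ + 324j² + 243j + 60) + 9, so m³ ≡ 9 (mod 12).

(⟸) Conversely, suppose m³ ≡ 9 (mod 12). The only residue r in {0, …, 11} with r³ ≡ 9 (mod 12) is r = 9, so m ≡ 9 (mod 12).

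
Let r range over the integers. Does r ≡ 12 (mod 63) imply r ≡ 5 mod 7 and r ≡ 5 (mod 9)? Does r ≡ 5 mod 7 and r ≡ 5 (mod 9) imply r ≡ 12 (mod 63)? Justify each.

Neither implication holds.

Forward direction. This fails: r = 12 gives 12 ≡ 12 (mod 63) but 12 ≡ 3 (mod 9), so the conjunction on the right does not hold.

Converse. This fails: r = 5 satisfies both congruences on the right (5 ≡ 5 mod 7 and 5 ≡ 5 mod 9) yet 5 ≡ 5 (mod 63), not 12.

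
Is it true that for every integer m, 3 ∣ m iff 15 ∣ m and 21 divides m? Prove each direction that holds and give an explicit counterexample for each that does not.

Forward direction. This fails: take m = 3. Certainly 3 ∣ 3, but 15 ∤ 3.

Converse. Suppose 15 ∣ m and 21 ∣ m. Any common multiple of 15 and 21 is a multiple of their lcm; here lcm(15, 21) = 15·21/gcd(15, 21) = 315/3 = 105, so 105 ∣ m. Since 3 ∣ 105, it follows that 3 ∣ m.

Only the converse holds.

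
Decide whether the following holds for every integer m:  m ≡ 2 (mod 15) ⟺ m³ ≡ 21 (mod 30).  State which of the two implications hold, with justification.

Forward direction. This fails: take m = 2. Then 2 ≡ 2 (mod 15), but 2³ = 8 ≡ 8 (mod 30), not 21.

Converse. This fails: take m = 21. Then 21³ = 9261 ≡ 21 (mod 30), yet 21 ≡ 6 (mod 15), not 2.

(⇒) fails and (⇐) fails.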